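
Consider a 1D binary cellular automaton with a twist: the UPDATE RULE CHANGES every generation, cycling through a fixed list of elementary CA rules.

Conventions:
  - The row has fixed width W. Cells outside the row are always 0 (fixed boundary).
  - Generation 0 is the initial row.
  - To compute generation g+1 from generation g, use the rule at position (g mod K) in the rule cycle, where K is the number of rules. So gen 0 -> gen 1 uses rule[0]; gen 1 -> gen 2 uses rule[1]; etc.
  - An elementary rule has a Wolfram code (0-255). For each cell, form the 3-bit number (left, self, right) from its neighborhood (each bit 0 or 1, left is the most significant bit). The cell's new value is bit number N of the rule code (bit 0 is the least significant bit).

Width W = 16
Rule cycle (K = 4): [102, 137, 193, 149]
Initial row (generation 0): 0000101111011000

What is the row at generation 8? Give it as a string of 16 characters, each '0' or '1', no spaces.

Gen 0: 0000101111011000
Gen 1 (rule 102): 0001110001101000
Gen 2 (rule 137): 1101100101000011
Gen 3 (rule 193): 0100100000011001
Gen 4 (rule 149): 0110111111000101
Gen 5 (rule 102): 1011000001001111
Gen 6 (rule 137): 0010011100001110
Gen 7 (rule 193): 1000001101100110
Gen 8 (rule 149): 1111100000010001

Answer: 1111100000010001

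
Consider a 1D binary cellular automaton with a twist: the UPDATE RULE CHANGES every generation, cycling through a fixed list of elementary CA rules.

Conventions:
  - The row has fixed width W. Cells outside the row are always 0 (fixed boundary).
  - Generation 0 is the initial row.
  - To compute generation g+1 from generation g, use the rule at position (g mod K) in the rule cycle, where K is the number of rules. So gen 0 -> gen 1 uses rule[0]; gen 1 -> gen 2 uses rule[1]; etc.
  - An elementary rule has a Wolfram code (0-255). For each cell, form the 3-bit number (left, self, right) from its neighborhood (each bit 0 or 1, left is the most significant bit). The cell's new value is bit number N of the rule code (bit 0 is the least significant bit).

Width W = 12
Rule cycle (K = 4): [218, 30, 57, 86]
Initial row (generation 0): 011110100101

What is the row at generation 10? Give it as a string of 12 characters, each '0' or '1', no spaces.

Gen 0: 011110100101
Gen 1 (rule 218): 111110011000
Gen 2 (rule 30): 100001110100
Gen 3 (rule 57): 011101001011
Gen 4 (rule 86): 100101111001
Gen 5 (rule 218): 011001111110
Gen 6 (rule 30): 110111000001
Gen 7 (rule 57): 101100111100
Gen 8 (rule 86): 100111000110
Gen 9 (rule 218): 011111101111
Gen 10 (rule 30): 110000001000

Answer: 110000001000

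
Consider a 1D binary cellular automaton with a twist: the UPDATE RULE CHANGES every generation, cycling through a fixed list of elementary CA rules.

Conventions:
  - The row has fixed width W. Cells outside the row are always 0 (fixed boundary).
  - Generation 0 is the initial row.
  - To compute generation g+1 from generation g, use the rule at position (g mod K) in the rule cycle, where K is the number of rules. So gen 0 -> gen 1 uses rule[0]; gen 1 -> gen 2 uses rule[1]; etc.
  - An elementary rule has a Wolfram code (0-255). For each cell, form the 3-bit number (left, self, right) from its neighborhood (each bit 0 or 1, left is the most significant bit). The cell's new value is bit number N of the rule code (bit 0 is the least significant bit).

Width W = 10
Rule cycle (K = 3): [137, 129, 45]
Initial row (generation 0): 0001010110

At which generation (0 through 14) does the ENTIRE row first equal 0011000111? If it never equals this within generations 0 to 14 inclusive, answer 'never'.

Gen 0: 0001010110
Gen 1 (rule 137): 1100000100
Gen 2 (rule 129): 0001110001
Gen 3 (rule 45): 1101000101
Gen 4 (rule 137): 1000010000
Gen 5 (rule 129): 0011000111
Gen 6 (rule 45): 1010010100
Gen 7 (rule 137): 0000000001
Gen 8 (rule 129): 1111111100
Gen 9 (rule 45): 1000000001
Gen 10 (rule 137): 0011111100
Gen 11 (rule 129): 1001111001
Gen 12 (rule 45): 1001000001
Gen 13 (rule 137): 0000011100
Gen 14 (rule 129): 1111001001

Answer: 5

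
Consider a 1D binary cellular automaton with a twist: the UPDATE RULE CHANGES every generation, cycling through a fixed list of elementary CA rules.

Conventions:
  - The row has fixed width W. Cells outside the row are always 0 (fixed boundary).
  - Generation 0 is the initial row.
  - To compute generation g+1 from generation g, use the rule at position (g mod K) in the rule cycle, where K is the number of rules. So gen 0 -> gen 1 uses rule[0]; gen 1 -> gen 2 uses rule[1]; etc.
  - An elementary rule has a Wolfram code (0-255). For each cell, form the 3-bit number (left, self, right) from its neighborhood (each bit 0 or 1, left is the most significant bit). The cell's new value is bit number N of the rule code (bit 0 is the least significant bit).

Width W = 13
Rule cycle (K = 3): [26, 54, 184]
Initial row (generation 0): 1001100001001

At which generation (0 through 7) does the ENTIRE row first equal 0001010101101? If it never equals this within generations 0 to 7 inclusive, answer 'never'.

Answer: 7

Derivation:
Gen 0: 1001100001001
Gen 1 (rule 26): 0111010010110
Gen 2 (rule 54): 1000111111001
Gen 3 (rule 184): 0100111110100
Gen 4 (rule 26): 1011100000010
Gen 5 (rule 54): 1100010000111
Gen 6 (rule 184): 1010001000110
Gen 7 (rule 26): 0001010101101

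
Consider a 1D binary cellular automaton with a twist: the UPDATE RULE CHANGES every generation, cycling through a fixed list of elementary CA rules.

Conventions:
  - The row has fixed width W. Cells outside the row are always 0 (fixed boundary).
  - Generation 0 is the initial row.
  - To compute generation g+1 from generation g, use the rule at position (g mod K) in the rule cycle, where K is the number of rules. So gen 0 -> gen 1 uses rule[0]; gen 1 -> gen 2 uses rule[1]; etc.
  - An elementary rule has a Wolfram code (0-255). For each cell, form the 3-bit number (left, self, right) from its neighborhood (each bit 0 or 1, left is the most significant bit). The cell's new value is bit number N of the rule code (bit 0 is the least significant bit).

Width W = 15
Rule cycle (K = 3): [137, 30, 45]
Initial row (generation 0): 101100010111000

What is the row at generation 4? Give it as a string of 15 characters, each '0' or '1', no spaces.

Gen 0: 101100010111000
Gen 1 (rule 137): 001001000110011
Gen 2 (rule 30): 011111101101110
Gen 3 (rule 45): 010000011011000
Gen 4 (rule 137): 000111010010011

Answer: 000111010010011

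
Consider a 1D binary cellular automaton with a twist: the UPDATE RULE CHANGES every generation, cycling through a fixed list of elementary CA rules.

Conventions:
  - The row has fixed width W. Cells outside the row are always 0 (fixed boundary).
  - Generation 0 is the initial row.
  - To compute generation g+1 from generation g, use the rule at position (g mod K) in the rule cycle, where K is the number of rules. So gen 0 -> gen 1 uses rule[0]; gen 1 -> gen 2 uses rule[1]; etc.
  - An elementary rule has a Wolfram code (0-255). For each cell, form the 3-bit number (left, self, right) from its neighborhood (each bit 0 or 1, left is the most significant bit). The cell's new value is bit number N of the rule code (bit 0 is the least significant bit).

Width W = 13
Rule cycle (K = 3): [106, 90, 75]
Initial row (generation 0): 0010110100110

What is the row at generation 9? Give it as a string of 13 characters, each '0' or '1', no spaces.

Gen 0: 0010110100110
Gen 1 (rule 106): 0101111001110
Gen 2 (rule 90): 1001001111011
Gen 3 (rule 75): 0010011001011
Gen 4 (rule 106): 0100111010111
Gen 5 (rule 90): 1011101000101
Gen 6 (rule 75): 0010100011000
Gen 7 (rule 106): 0101000111000
Gen 8 (rule 90): 1000101101100
Gen 9 (rule 75): 0011001101101

Answer: 0011001101101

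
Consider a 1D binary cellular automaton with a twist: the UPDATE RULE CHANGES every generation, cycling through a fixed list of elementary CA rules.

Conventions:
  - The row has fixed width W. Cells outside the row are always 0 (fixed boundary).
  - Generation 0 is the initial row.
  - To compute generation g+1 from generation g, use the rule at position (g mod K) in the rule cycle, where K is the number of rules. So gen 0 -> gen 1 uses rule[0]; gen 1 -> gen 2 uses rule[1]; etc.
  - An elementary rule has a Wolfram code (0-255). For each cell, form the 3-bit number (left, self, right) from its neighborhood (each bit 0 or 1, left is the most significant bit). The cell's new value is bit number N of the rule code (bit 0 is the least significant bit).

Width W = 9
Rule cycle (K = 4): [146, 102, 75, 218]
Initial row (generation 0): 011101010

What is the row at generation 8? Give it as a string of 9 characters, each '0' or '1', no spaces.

Answer: 111000010

Derivation:
Gen 0: 011101010
Gen 1 (rule 146): 101000001
Gen 2 (rule 102): 111000011
Gen 3 (rule 75): 101011111
Gen 4 (rule 218): 000011111
Gen 5 (rule 146): 000101110
Gen 6 (rule 102): 001110010
Gen 7 (rule 75): 111010100
Gen 8 (rule 218): 111000010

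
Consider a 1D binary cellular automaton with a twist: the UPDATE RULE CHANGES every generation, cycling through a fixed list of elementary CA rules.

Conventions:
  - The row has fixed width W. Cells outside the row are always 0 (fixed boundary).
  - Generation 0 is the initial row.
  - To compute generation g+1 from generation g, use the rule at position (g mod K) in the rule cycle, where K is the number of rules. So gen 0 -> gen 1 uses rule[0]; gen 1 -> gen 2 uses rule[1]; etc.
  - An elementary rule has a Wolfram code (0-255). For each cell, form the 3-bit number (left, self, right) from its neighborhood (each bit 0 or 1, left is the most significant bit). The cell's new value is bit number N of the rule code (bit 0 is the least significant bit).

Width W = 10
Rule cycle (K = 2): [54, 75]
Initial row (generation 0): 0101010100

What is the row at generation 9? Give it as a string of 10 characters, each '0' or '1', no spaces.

Answer: 0000100000

Derivation:
Gen 0: 0101010100
Gen 1 (rule 54): 1111111110
Gen 2 (rule 75): 1000000010
Gen 3 (rule 54): 1100000111
Gen 4 (rule 75): 1101111101
Gen 5 (rule 54): 0010000011
Gen 6 (rule 75): 1100111111
Gen 7 (rule 54): 0011000000
Gen 8 (rule 75): 1111011111
Gen 9 (rule 54): 0000100000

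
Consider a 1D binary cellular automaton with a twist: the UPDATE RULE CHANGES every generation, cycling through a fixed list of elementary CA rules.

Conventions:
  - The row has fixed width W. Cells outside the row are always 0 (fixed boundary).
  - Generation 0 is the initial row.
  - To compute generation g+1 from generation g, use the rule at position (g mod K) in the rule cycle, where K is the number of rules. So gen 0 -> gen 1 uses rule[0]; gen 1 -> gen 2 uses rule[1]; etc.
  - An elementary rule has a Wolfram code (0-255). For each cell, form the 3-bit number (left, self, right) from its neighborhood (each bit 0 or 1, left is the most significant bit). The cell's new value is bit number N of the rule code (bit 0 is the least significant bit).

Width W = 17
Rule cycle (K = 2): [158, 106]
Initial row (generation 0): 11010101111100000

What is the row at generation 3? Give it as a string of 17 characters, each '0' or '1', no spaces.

Answer: 01101010111010000

Derivation:
Gen 0: 11010101111100000
Gen 1 (rule 158): 10010101111010000
Gen 2 (rule 106): 00101011001100000
Gen 3 (rule 158): 01101010111010000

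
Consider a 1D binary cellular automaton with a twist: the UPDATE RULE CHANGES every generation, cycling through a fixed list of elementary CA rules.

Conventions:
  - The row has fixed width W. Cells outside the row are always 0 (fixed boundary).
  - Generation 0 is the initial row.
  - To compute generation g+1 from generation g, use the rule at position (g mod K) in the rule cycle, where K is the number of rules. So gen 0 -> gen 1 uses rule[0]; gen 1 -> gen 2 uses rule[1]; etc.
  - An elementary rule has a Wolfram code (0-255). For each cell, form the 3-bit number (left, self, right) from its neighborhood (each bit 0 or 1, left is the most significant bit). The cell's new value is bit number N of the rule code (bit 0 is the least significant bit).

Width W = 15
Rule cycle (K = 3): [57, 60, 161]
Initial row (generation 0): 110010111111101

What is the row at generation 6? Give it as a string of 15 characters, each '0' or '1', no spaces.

Gen 0: 110010111111101
Gen 1 (rule 57): 101001100000010
Gen 2 (rule 60): 111101010000011
Gen 3 (rule 161): 011010100111000
Gen 4 (rule 57): 010101010100111
Gen 5 (rule 60): 011111111110100
Gen 6 (rule 161): 001111111101001

Answer: 001111111101001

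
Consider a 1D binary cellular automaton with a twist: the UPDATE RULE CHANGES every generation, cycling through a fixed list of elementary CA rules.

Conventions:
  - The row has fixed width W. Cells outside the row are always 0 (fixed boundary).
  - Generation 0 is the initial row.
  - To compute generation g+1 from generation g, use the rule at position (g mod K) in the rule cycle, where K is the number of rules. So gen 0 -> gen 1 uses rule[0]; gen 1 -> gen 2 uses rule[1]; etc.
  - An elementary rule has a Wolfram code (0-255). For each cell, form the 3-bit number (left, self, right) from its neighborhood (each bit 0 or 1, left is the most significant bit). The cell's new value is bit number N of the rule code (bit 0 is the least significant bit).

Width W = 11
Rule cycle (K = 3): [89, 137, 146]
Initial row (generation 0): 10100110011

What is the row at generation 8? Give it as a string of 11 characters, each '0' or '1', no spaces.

Gen 0: 10100110011
Gen 1 (rule 89): 00010111011
Gen 2 (rule 137): 11000110010
Gen 3 (rule 146): 00101001101
Gen 4 (rule 89): 10000101100
Gen 5 (rule 137): 00110001001
Gen 6 (rule 146): 01001010110
Gen 7 (rule 89): 00100000111
Gen 8 (rule 137): 10001110110

Answer: 10001110110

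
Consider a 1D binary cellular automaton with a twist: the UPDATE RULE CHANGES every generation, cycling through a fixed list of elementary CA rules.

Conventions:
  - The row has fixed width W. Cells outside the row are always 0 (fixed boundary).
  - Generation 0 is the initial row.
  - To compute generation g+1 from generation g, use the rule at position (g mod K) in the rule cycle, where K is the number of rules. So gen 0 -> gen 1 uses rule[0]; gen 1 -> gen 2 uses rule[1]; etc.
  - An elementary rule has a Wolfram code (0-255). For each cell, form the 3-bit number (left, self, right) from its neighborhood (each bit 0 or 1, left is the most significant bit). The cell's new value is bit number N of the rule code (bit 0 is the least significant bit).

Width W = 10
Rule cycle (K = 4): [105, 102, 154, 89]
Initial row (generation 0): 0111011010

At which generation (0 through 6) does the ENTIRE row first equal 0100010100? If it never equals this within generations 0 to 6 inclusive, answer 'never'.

Answer: 6

Derivation:
Gen 0: 0111011010
Gen 1 (rule 105): 0101111100
Gen 2 (rule 102): 1110000100
Gen 3 (rule 154): 1101001010
Gen 4 (rule 89): 1100100001
Gen 5 (rule 105): 1100001100
Gen 6 (rule 102): 0100010100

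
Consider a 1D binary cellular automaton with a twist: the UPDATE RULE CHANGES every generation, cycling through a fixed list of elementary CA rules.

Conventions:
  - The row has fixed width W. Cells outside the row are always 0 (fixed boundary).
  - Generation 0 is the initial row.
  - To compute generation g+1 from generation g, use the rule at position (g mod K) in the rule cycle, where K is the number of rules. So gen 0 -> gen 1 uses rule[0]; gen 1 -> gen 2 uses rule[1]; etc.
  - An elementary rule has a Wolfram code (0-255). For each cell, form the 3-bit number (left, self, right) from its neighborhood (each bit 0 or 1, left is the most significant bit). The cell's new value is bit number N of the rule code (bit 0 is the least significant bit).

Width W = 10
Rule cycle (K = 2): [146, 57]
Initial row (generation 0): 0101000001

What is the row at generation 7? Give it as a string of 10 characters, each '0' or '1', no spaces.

Gen 0: 0101000001
Gen 1 (rule 146): 1000100010
Gen 2 (rule 57): 0110011001
Gen 3 (rule 146): 1001100110
Gen 4 (rule 57): 0101010101
Gen 5 (rule 146): 1000000000
Gen 6 (rule 57): 0111111111
Gen 7 (rule 146): 1011111110

Answer: 1011111110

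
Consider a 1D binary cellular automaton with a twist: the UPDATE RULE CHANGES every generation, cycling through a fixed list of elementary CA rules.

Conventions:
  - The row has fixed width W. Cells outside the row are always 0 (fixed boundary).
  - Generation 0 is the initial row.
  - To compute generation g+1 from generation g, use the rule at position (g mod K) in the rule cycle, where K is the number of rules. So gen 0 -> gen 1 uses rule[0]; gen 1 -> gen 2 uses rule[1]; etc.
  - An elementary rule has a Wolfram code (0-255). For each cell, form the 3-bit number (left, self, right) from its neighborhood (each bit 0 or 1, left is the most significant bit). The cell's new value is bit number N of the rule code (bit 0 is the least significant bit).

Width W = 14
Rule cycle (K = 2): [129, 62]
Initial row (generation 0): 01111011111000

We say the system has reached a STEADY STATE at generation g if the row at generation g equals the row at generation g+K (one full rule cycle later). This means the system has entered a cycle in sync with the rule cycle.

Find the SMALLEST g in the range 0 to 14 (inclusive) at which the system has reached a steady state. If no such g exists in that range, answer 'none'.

Answer: none

Derivation:
Gen 0: 01111011111000
Gen 1 (rule 129): 00110001110011
Gen 2 (rule 62): 01101011001110
Gen 3 (rule 129): 00000000000100
Gen 4 (rule 62): 00000000001110
Gen 5 (rule 129): 11111111100100
Gen 6 (rule 62): 10000000011110
Gen 7 (rule 129): 00111111001100
Gen 8 (rule 62): 01100000111010
Gen 9 (rule 129): 00001110010000
Gen 10 (rule 62): 00011001111000
Gen 11 (rule 129): 11000000110011
Gen 12 (rule 62): 10100001101110
Gen 13 (rule 129): 00001100000100
Gen 14 (rule 62): 00011010001110
Gen 15 (rule 129): 11000000100100
Gen 16 (rule 62): 10100001111110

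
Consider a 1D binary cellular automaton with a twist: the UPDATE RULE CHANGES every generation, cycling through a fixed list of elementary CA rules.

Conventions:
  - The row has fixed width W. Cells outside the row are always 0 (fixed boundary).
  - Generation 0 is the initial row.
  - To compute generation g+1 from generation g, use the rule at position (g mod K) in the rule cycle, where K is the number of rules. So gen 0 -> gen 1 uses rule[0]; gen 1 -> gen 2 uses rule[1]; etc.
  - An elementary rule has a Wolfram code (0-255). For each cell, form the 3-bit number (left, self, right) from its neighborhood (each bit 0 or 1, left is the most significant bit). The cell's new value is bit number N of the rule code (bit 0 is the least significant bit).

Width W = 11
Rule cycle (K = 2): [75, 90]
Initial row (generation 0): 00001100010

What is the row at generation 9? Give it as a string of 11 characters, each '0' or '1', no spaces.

Answer: 11111011001

Derivation:
Gen 0: 00001100010
Gen 1 (rule 75): 11111101100
Gen 2 (rule 90): 10000101110
Gen 3 (rule 75): 00111001010
Gen 4 (rule 90): 01101110001
Gen 5 (rule 75): 11101010110
Gen 6 (rule 90): 10100000111
Gen 7 (rule 75): 00001111101
Gen 8 (rule 90): 00011000100
Gen 9 (rule 75): 11111011001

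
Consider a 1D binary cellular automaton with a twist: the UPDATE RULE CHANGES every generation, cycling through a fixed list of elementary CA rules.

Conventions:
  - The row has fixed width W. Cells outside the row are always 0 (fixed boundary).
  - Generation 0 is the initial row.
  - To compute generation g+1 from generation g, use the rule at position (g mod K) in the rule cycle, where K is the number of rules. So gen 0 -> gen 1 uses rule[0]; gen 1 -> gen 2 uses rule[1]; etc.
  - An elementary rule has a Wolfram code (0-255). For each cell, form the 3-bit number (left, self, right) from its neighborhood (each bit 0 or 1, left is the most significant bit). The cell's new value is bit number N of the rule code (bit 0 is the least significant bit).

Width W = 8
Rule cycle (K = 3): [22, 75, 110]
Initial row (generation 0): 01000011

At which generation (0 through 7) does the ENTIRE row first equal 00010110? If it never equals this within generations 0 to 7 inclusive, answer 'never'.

Answer: never

Derivation:
Gen 0: 01000011
Gen 1 (rule 22): 11100100
Gen 2 (rule 75): 10101001
Gen 3 (rule 110): 11111011
Gen 4 (rule 22): 00000000
Gen 5 (rule 75): 11111111
Gen 6 (rule 110): 10000001
Gen 7 (rule 22): 11000011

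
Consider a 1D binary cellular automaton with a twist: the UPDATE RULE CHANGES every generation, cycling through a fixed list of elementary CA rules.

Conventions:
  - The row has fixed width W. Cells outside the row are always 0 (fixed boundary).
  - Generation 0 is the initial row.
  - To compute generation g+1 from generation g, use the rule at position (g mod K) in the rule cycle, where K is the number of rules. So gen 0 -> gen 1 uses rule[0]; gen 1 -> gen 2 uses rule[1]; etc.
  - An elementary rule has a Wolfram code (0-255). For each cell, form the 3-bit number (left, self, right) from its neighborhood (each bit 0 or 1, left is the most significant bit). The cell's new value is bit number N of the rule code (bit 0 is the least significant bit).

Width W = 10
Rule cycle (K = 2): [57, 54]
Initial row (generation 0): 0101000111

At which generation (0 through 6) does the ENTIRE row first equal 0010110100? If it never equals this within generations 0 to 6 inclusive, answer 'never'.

Gen 0: 0101000111
Gen 1 (rule 57): 0010110100
Gen 2 (rule 54): 0111001110
Gen 3 (rule 57): 0100101001
Gen 4 (rule 54): 1111111111
Gen 5 (rule 57): 1000000000
Gen 6 (rule 54): 1100000000

Answer: 1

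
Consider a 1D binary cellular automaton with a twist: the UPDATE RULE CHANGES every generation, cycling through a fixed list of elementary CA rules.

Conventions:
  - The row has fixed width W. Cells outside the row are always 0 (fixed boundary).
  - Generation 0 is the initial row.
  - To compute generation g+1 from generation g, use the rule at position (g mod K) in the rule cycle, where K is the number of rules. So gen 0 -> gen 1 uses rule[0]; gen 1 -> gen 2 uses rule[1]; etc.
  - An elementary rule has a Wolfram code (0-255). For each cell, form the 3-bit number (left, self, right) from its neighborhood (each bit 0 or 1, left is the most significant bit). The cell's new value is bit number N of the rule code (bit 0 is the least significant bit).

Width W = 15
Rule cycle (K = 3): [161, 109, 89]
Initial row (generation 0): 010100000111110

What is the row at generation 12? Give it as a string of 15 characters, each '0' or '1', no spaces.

Gen 0: 010100000111110
Gen 1 (rule 161): 001001110011100
Gen 2 (rule 109): 101001010010101
Gen 3 (rule 89): 000100001000000
Gen 4 (rule 161): 110001100011111
Gen 5 (rule 109): 110101101010001
Gen 6 (rule 89): 110001100001100
Gen 7 (rule 161): 000100001100001
Gen 8 (rule 109): 110101101101101
Gen 9 (rule 89): 110001101101100
Gen 10 (rule 161): 000100010010001
Gen 11 (rule 109): 110101010010101
Gen 12 (rule 89): 110000001000000

Answer: 110000001000000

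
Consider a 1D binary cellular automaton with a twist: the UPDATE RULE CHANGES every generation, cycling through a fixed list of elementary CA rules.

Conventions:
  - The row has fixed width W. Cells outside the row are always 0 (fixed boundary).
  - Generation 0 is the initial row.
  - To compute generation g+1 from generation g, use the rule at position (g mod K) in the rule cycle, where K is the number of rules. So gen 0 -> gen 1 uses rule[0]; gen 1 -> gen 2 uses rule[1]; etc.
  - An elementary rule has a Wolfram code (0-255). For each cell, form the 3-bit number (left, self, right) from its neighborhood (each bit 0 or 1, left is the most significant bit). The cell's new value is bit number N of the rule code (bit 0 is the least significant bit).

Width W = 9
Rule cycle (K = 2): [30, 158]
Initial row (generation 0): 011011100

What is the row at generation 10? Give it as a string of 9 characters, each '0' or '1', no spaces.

Answer: 101010101

Derivation:
Gen 0: 011011100
Gen 1 (rule 30): 110010010
Gen 2 (rule 158): 101111111
Gen 3 (rule 30): 101000000
Gen 4 (rule 158): 101100000
Gen 5 (rule 30): 101010000
Gen 6 (rule 158): 101011000
Gen 7 (rule 30): 101010100
Gen 8 (rule 158): 101010110
Gen 9 (rule 30): 101010101
Gen 10 (rule 158): 101010101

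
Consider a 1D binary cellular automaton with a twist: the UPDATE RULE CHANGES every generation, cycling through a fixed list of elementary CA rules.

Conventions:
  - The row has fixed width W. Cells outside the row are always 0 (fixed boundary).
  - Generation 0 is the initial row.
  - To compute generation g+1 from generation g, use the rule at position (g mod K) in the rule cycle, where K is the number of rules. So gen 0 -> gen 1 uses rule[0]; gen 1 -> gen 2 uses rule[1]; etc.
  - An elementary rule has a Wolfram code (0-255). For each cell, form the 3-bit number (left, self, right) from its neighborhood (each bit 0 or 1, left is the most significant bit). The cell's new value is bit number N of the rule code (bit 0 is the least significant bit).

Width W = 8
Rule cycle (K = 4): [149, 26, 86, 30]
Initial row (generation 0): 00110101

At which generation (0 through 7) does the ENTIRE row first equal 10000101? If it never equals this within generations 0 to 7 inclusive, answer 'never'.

Answer: 1

Derivation:
Gen 0: 00110101
Gen 1 (rule 149): 10000101
Gen 2 (rule 26): 01001000
Gen 3 (rule 86): 11111100
Gen 4 (rule 30): 10000010
Gen 5 (rule 149): 11111011
Gen 6 (rule 26): 10000010
Gen 7 (rule 86): 11000111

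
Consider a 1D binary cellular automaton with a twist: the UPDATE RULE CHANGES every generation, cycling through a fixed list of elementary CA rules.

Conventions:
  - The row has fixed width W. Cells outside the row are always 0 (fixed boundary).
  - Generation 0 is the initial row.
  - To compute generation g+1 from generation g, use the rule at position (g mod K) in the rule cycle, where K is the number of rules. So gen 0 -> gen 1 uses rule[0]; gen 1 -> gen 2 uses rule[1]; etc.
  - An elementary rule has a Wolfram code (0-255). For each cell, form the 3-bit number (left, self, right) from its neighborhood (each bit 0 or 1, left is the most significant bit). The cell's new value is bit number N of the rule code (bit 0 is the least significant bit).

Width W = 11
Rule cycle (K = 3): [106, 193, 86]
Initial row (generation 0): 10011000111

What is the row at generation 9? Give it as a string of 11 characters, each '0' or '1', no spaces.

Gen 0: 10011000111
Gen 1 (rule 106): 00111001101
Gen 2 (rule 193): 10011000100
Gen 3 (rule 86): 11101101110
Gen 4 (rule 106): 10111111010
Gen 5 (rule 193): 00011111000
Gen 6 (rule 86): 00100001100
Gen 7 (rule 106): 01000011100
Gen 8 (rule 193): 00011001101
Gen 9 (rule 86): 00101110101

Answer: 00101110101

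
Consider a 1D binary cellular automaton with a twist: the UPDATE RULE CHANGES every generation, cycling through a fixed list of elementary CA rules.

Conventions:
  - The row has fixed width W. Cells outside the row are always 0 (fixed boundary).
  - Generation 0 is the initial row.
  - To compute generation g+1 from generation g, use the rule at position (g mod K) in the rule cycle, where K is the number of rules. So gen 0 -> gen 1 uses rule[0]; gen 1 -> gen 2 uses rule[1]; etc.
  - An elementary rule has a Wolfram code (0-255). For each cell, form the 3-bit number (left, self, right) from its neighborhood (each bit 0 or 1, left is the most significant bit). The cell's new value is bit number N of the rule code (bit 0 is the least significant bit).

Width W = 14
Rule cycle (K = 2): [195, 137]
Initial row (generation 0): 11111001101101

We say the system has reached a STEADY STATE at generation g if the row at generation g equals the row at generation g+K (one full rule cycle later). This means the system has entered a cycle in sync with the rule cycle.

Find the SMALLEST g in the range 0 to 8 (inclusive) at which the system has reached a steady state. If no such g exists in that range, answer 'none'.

Gen 0: 11111001101101
Gen 1 (rule 195): 01111010100100
Gen 2 (rule 137): 01110000000001
Gen 3 (rule 195): 10110111111110
Gen 4 (rule 137): 00100111111100
Gen 5 (rule 195): 11001011111101
Gen 6 (rule 137): 10000011111000
Gen 7 (rule 195): 00111101111011
Gen 8 (rule 137): 10111001110010
Gen 9 (rule 195): 00011010110100
Gen 10 (rule 137): 11010000100001

Answer: none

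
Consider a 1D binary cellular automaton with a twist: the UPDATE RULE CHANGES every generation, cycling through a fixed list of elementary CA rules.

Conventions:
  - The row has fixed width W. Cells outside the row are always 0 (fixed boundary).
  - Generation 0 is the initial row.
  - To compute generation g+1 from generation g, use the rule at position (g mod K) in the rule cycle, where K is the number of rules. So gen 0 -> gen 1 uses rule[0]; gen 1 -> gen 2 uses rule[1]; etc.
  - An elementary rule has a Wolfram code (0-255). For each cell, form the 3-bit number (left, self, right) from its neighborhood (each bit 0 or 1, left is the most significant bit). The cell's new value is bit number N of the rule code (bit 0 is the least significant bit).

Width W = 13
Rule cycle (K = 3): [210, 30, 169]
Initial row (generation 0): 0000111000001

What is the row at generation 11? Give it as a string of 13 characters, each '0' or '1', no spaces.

Answer: 0011000101111

Derivation:
Gen 0: 0000111000001
Gen 1 (rule 210): 0001011100010
Gen 2 (rule 30): 0011010010111
Gen 3 (rule 169): 1010100001110
Gen 4 (rule 210): 0000010010111
Gen 5 (rule 30): 0000111110100
Gen 6 (rule 169): 1110111101001
Gen 7 (rule 210): 0110011100110
Gen 8 (rule 30): 1101110011101
Gen 9 (rule 169): 1011100011010
Gen 10 (rule 210): 0001110101001
Gen 11 (rule 30): 0011000101111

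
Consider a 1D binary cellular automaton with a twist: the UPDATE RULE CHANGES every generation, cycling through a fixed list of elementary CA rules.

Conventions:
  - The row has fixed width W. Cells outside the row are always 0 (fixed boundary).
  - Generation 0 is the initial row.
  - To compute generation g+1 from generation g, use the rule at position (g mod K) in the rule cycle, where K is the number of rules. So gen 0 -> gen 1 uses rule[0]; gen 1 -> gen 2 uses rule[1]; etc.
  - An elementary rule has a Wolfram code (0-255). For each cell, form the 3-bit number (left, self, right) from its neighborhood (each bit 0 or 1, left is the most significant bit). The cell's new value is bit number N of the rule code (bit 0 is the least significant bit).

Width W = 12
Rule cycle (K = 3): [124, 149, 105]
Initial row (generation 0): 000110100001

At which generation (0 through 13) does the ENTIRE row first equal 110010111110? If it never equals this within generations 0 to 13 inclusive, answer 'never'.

Answer: 3

Derivation:
Gen 0: 000110100001
Gen 1 (rule 124): 000111110001
Gen 2 (rule 149): 110011101101
Gen 3 (rule 105): 110010111110
Gen 4 (rule 124): 111011100011
Gen 5 (rule 149): 010001011000
Gen 6 (rule 105): 000100111011
Gen 7 (rule 124): 000110101111
Gen 8 (rule 149): 110000100110
Gen 9 (rule 105): 110110000110
Gen 10 (rule 124): 111111000111
Gen 11 (rule 149): 011110110010
Gen 12 (rule 105): 010011110000
Gen 13 (rule 124): 011010011000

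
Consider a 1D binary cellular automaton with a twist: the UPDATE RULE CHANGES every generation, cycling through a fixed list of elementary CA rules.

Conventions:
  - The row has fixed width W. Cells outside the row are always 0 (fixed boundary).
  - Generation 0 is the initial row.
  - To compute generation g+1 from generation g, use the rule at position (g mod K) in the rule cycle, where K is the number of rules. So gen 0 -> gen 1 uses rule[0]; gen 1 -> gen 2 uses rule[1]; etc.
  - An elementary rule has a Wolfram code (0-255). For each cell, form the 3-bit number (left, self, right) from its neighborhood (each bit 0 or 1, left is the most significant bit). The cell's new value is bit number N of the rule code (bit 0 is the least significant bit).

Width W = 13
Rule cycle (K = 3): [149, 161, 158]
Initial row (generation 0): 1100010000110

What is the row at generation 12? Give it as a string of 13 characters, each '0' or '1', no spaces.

Answer: 1101110111101

Derivation:
Gen 0: 1100010000110
Gen 1 (rule 149): 0011011110001
Gen 2 (rule 161): 1000101100100
Gen 3 (rule 158): 1101101011110
Gen 4 (rule 149): 0000001001101
Gen 5 (rule 161): 1111100000010
Gen 6 (rule 158): 1111010000111
Gen 7 (rule 149): 0110011110010
Gen 8 (rule 161): 0000001100000
Gen 9 (rule 158): 0000011010000
Gen 10 (rule 149): 1111000011111
Gen 11 (rule 161): 0110011001110
Gen 12 (rule 158): 1101110111101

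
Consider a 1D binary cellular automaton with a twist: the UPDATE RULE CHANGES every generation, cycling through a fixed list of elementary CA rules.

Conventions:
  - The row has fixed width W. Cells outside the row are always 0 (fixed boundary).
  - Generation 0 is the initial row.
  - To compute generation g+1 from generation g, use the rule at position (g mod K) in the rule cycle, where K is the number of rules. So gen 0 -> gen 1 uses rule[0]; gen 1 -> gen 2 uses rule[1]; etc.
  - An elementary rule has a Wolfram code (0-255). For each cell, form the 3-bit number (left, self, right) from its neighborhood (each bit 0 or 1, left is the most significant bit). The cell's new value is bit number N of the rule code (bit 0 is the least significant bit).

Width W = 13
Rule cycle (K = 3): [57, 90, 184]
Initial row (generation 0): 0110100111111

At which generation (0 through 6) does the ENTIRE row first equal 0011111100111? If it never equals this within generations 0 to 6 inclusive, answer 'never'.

Answer: 4

Derivation:
Gen 0: 0110100111111
Gen 1 (rule 57): 0101010100000
Gen 2 (rule 90): 1000000010000
Gen 3 (rule 184): 0100000001000
Gen 4 (rule 57): 0011111100111
Gen 5 (rule 90): 0110000111101
Gen 6 (rule 184): 0101000111010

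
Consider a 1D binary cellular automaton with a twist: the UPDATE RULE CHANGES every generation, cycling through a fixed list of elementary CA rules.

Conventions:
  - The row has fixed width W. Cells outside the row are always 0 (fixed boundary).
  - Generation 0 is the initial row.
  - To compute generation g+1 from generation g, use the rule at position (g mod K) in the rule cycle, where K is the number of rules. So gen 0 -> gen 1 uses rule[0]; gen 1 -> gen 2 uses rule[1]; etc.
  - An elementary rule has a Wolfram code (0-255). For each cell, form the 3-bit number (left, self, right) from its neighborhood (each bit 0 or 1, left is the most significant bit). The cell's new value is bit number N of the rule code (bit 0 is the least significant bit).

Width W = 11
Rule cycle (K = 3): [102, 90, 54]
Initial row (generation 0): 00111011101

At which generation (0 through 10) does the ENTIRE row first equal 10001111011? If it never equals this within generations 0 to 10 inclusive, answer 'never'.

Answer: never

Derivation:
Gen 0: 00111011101
Gen 1 (rule 102): 01001100111
Gen 2 (rule 90): 10111111101
Gen 3 (rule 54): 11000000011
Gen 4 (rule 102): 01000000101
Gen 5 (rule 90): 10100001000
Gen 6 (rule 54): 11110011100
Gen 7 (rule 102): 00010100100
Gen 8 (rule 90): 00100011010
Gen 9 (rule 54): 01110100111
Gen 10 (rule 102): 10011101001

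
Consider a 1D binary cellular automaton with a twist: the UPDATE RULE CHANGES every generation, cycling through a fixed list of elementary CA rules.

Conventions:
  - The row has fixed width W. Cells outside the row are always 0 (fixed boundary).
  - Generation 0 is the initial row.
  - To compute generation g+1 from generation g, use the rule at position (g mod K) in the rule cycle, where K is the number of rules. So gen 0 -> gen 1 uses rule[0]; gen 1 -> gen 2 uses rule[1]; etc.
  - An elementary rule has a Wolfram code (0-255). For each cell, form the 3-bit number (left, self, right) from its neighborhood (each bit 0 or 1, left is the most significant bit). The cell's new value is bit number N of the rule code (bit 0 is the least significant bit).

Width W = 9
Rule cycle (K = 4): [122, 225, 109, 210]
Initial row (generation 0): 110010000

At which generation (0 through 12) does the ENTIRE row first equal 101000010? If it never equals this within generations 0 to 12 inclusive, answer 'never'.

Gen 0: 110010000
Gen 1 (rule 122): 111101000
Gen 2 (rule 225): 011110011
Gen 3 (rule 109): 010010011
Gen 4 (rule 210): 101101101
Gen 5 (rule 122): 011111110
Gen 6 (rule 225): 001111110
Gen 7 (rule 109): 101000010
Gen 8 (rule 210): 000100101
Gen 9 (rule 122): 001011010
Gen 10 (rule 225): 100101100
Gen 11 (rule 109): 100111101
Gen 12 (rule 210): 011011100

Answer: 7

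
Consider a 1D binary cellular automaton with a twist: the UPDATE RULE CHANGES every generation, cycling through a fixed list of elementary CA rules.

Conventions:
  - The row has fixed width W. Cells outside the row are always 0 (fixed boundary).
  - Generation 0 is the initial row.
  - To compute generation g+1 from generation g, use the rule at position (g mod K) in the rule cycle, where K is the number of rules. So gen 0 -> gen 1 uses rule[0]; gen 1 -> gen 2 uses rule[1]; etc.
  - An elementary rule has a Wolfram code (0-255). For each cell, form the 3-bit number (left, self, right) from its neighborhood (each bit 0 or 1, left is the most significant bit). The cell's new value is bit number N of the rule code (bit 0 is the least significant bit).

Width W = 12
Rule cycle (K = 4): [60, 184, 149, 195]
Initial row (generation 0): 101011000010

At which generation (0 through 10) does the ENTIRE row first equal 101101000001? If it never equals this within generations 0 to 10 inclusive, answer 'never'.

Answer: 8

Derivation:
Gen 0: 101011000010
Gen 1 (rule 60): 111110100011
Gen 2 (rule 184): 111101010010
Gen 3 (rule 149): 011001011011
Gen 4 (rule 195): 101010001001
Gen 5 (rule 60): 111111001101
Gen 6 (rule 184): 111110101010
Gen 7 (rule 149): 011100101011
Gen 8 (rule 195): 101101000001
Gen 9 (rule 60): 111011100001
Gen 10 (rule 184): 110111010000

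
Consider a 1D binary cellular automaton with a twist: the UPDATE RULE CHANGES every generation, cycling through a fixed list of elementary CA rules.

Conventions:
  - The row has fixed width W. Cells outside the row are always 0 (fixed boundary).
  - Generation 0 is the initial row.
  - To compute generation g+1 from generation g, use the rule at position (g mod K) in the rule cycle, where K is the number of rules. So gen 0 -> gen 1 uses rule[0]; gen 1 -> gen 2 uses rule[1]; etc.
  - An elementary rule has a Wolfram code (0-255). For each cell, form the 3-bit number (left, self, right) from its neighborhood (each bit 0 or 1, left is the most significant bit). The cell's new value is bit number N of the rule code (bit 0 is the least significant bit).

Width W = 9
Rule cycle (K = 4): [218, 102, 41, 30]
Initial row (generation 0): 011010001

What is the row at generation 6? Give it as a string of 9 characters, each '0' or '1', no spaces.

Gen 0: 011010001
Gen 1 (rule 218): 111001010
Gen 2 (rule 102): 001011110
Gen 3 (rule 41): 100110000
Gen 4 (rule 30): 111101000
Gen 5 (rule 218): 111100100
Gen 6 (rule 102): 000101100

Answer: 000101100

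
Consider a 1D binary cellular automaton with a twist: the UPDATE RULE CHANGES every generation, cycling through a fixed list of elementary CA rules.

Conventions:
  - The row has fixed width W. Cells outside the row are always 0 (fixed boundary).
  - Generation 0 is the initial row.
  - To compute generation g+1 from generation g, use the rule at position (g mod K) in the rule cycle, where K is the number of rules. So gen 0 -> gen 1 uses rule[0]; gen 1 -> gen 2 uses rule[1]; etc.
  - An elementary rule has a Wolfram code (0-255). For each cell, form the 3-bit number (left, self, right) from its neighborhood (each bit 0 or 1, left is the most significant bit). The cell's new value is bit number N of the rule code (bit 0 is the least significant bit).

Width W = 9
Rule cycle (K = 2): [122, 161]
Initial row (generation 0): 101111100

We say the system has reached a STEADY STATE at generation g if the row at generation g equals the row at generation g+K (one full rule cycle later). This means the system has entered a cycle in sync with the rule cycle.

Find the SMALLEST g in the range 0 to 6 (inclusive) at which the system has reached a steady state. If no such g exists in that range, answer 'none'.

Gen 0: 101111100
Gen 1 (rule 122): 011000110
Gen 2 (rule 161): 000010000
Gen 3 (rule 122): 000101000
Gen 4 (rule 161): 110010011
Gen 5 (rule 122): 111101111
Gen 6 (rule 161): 011010110
Gen 7 (rule 122): 111101111
Gen 8 (rule 161): 011010110

Answer: 5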